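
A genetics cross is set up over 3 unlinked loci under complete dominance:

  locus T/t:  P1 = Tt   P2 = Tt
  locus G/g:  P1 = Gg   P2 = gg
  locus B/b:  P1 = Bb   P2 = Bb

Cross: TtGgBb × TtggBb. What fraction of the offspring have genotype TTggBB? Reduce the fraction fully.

TtGgBb gametes: TGB×1, TGb×1, TgB×1, Tgb×1, tGB×1, tGb×1, tgB×1, tgb×1
TtggBb gametes: TgB×2, Tgb×2, tgB×2, tgb×2
TtGgBb×TtggBb grid (8·8=64): TTGgBB=2 TTGgBb=4 TTGgbb=2 TTggBB=2 TTggBb=4 TTggbb=2 TtGgBB=4 TtGgBb=8 TtGgbb=4 TtggBB=4 TtggBb=8 Ttggbb=4 ttGgBB=2 ttGgBb=4 ttGgbb=2 ttggBB=2 ttggBb=4 ttggbb=2
TTggBB hits 2/64; gcd=2; 2÷2/64÷2 = 1/32

P(TTggBB) = 1/32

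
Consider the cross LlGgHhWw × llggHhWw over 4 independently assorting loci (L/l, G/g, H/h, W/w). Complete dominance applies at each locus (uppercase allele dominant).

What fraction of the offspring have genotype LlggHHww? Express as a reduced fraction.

LlGgHhWw gametes: LGHW×1, LGHw×1, LGhW×1, LGhw×1, LgHW×1, LgHw×1, LghW×1, Lghw×1, lGHW×1, lGHw×1, lGhW×1, lGhw×1, lgHW×1, lgHw×1, lghW×1, lghw×1
llggHhWw gametes: lgHW×4, lgHw×4, lghW×4, lghw×4
LlGgHhWw×llggHhWw grid (16·16=256): LlGgHHWW=4 LlGgHHWw=8 LlGgHHww=4 LlGgHhWW=8 LlGgHhWw=16 LlGgHhww=8 LlGghhWW=4 LlGghhWw=8 LlGghhww=4 LlggHHWW=4 LlggHHWw=8 LlggHHww=4 LlggHhWW=8 LlggHhWw=16 LlggHhww=8 LlgghhWW=4 LlgghhWw=8 Llgghhww=4 llGgHHWW=4 llGgHHWw=8 llGgHHww=4 llGgHhWW=8 llGgHhWw=16 llGgHhww=8 llGghhWW=4 llGghhWw=8 llGghhww=4 llggHHWW=4 llggHHWw=8 llggHHww=4 llggHhWW=8 llggHhWw=16 llggHhww=8 llgghhWW=4 llgghhWw=8 llgghhww=4
LlggHHww hits 4/256; gcd=4; 4÷4/256÷4 = 1/64

P(LlggHHww) = 1/64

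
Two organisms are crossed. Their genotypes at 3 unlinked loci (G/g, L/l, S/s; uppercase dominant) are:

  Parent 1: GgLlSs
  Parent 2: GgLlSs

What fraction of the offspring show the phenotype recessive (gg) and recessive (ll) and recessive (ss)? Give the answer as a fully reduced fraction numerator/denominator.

P(gg ll ss) = 1/64

GgLlSs gametes: GLS×1, GLs×1, GlS×1, Gls×1, gLS×1, gLs×1, glS×1, gls×1
GgLlSs gametes: GLS×1, GLs×1, GlS×1, Gls×1, gLS×1, gLs×1, glS×1, gls×1
GgLlSs×GgLlSs grid (8·8=64): GGLLSS=1 GGLLSs=2 GGLLss=1 GGLlSS=2 GGLlSs=4 GGLlss=2 GGllSS=1 GGllSs=2 GGllss=1 GgLLSS=2 GgLLSs=4 GgLLss=2 GgLlSS=4 GgLlSs=8 GgLlss=4 GgllSS=2 GgllSs=4 Ggllss=2 ggLLSS=1 ggLLSs=2 ggLLss=1 ggLlSS=2 ggLlSs=4 ggLlss=2 ggllSS=1 ggllSs=2 ggllss=1
gg ll ss hits 1/64; gcd=1; 1÷1/64÷1 = 1/64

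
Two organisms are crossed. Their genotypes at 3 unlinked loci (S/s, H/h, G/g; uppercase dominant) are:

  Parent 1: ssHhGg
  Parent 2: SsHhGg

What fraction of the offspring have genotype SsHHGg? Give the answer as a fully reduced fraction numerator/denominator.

P(SsHHGg) = 1/16

ssHhGg gametes: sHG×2, sHg×2, shG×2, shg×2
SsHhGg gametes: SHG×1, SHg×1, ShG×1, Shg×1, sHG×1, sHg×1, shG×1, shg×1
ssHhGg×SsHhGg grid (8·8=64): SsHHGG=2 SsHHGg=4 SsHHgg=2 SsHhGG=4 SsHhGg=8 SsHhgg=4 SshhGG=2 SshhGg=4 Sshhgg=2 ssHHGG=2 ssHHGg=4 ssHHgg=2 ssHhGG=4 ssHhGg=8 ssHhgg=4 sshhGG=2 sshhGg=4 sshhgg=2
SsHHGg hits 4/64; gcd=4; 4÷4/64÷4 = 1/16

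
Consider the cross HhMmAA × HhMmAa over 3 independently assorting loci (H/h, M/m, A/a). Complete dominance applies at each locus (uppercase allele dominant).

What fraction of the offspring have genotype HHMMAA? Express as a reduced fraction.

P(HHMMAA) = 1/32

HhMmAA gametes: HMA×2, HmA×2, hMA×2, hmA×2
HhMmAa gametes: HMA×1, HMa×1, HmA×1, Hma×1, hMA×1, hMa×1, hmA×1, hma×1
HhMmAA×HhMmAa grid (8·8=64): HHMMAA=2 HHMMAa=2 HHMmAA=4 HHMmAa=4 HHmmAA=2 HHmmAa=2 HhMMAA=4 HhMMAa=4 HhMmAA=8 HhMmAa=8 HhmmAA=4 HhmmAa=4 hhMMAA=2 hhMMAa=2 hhMmAA=4 hhMmAa=4 hhmmAA=2 hhmmAa=2
HHMMAA hits 2/64; gcd=2; 2÷2/64÷2 = 1/32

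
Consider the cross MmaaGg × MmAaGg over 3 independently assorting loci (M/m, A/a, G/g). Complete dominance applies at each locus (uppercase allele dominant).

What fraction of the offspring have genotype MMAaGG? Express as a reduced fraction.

MmaaGg gametes: MaG×2, Mag×2, maG×2, mag×2
MmAaGg gametes: MAG×1, MAg×1, MaG×1, Mag×1, mAG×1, mAg×1, maG×1, mag×1
MmaaGg×MmAaGg grid (8·8=64): MMAaGG=2 MMAaGg=4 MMAagg=2 MMaaGG=2 MMaaGg=4 MMaagg=2 MmAaGG=4 MmAaGg=8 MmAagg=4 MmaaGG=4 MmaaGg=8 Mmaagg=4 mmAaGG=2 mmAaGg=4 mmAagg=2 mmaaGG=2 mmaaGg=4 mmaagg=2
MMAaGG hits 2/64; gcd=2; 2÷2/64÷2 = 1/32

P(MMAaGG) = 1/32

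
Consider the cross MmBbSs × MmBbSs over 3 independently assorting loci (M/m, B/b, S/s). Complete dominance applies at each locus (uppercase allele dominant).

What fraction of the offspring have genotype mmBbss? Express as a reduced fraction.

P(mmBbss) = 1/32

MmBbSs gametes: MBS×1, MBs×1, MbS×1, Mbs×1, mBS×1, mBs×1, mbS×1, mbs×1
MmBbSs gametes: MBS×1, MBs×1, MbS×1, Mbs×1, mBS×1, mBs×1, mbS×1, mbs×1
MmBbSs×MmBbSs grid (8·8=64): MMBBSS=1 MMBBSs=2 MMBBss=1 MMBbSS=2 MMBbSs=4 MMBbss=2 MMbbSS=1 MMbbSs=2 MMbbss=1 MmBBSS=2 MmBBSs=4 MmBBss=2 MmBbSS=4 MmBbSs=8 MmBbss=4 MmbbSS=2 MmbbSs=4 Mmbbss=2 mmBBSS=1 mmBBSs=2 mmBBss=1 mmBbSS=2 mmBbSs=4 mmBbss=2 mmbbSS=1 mmbbSs=2 mmbbss=1
mmBbss hits 2/64; gcd=2; 2÷2/64÷2 = 1/32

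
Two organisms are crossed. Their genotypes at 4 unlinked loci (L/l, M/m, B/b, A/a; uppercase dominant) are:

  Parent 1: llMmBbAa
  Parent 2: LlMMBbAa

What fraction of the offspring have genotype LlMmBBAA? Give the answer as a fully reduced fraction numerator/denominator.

llMmBbAa gametes: lMBA×2, lMBa×2, lMbA×2, lMba×2, lmBA×2, lmBa×2, lmbA×2, lmba×2
LlMMBbAa gametes: LMBA×2, LMBa×2, LMbA×2, LMba×2, lMBA×2, lMBa×2, lMbA×2, lMba×2
llMmBbAa×LlMMBbAa grid (16·16=256): LlMMBBAA=4 LlMMBBAa=8 LlMMBBaa=4 LlMMBbAA=8 LlMMBbAa=16 LlMMBbaa=8 LlMMbbAA=4 LlMMbbAa=8 LlMMbbaa=4 LlMmBBAA=4 LlMmBBAa=8 LlMmBBaa=4 LlMmBbAA=8 LlMmBbAa=16 LlMmBbaa=8 LlMmbbAA=4 LlMmbbAa=8 LlMmbbaa=4 llMMBBAA=4 llMMBBAa=8 llMMBBaa=4 llMMBbAA=8 llMMBbAa=16 llMMBbaa=8 llMMbbAA=4 llMMbbAa=8 llMMbbaa=4 llMmBBAA=4 llMmBBAa=8 llMmBBaa=4 llMmBbAA=8 llMmBbAa=16 llMmBbaa=8 llMmbbAA=4 llMmbbAa=8 llMmbbaa=4
LlMmBBAA hits 4/256; gcd=4; 4÷4/256÷4 = 1/64

P(LlMmBBAA) = 1/64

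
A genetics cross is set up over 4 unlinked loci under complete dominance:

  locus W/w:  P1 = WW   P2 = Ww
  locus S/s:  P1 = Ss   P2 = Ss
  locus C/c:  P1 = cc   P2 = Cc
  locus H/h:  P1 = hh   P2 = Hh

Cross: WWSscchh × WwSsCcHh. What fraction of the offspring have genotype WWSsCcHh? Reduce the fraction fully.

WWSscchh gametes: WSch×8, Wsch×8
WwSsCcHh gametes: WSCH×1, WSCh×1, WScH×1, WSch×1, WsCH×1, WsCh×1, WscH×1, Wsch×1, wSCH×1, wSCh×1, wScH×1, wSch×1, wsCH×1, wsCh×1, wscH×1, wsch×1
WWSscchh×WwSsCcHh grid (16·16=256): WWSSCcHh=8 WWSSCchh=8 WWSSccHh=8 WWSScchh=8 WWSsCcHh=16 WWSsCchh=16 WWSsccHh=16 WWSscchh=16 WWssCcHh=8 WWssCchh=8 WWssccHh=8 WWsscchh=8 WwSSCcHh=8 WwSSCchh=8 WwSSccHh=8 WwSScchh=8 WwSsCcHh=16 WwSsCchh=16 WwSsccHh=16 WwSscchh=16 WwssCcHh=8 WwssCchh=8 WwssccHh=8 Wwsscchh=8
WWSsCcHh hits 16/256; gcd=16; 16÷16/256÷16 = 1/16

P(WWSsCcHh) = 1/16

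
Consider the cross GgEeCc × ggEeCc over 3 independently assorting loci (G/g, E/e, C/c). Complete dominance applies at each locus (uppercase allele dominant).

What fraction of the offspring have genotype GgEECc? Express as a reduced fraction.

P(GgEECc) = 1/16

GgEeCc gametes: GEC×1, GEc×1, GeC×1, Gec×1, gEC×1, gEc×1, geC×1, gec×1
ggEeCc gametes: gEC×2, gEc×2, geC×2, gec×2
GgEeCc×ggEeCc grid (8·8=64): GgEECC=2 GgEECc=4 GgEEcc=2 GgEeCC=4 GgEeCc=8 GgEecc=4 GgeeCC=2 GgeeCc=4 Ggeecc=2 ggEECC=2 ggEECc=4 ggEEcc=2 ggEeCC=4 ggEeCc=8 ggEecc=4 ggeeCC=2 ggeeCc=4 ggeecc=2
GgEECc hits 4/64; gcd=4; 4÷4/64÷4 = 1/16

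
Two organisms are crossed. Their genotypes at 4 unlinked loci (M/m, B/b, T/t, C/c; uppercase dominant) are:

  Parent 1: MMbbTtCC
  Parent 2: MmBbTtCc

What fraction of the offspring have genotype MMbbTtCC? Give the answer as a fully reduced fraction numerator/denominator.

MMbbTtCC gametes: MbTC×8, MbtC×8
MmBbTtCc gametes: MBTC×1, MBTc×1, MBtC×1, MBtc×1, MbTC×1, MbTc×1, MbtC×1, Mbtc×1, mBTC×1, mBTc×1, mBtC×1, mBtc×1, mbTC×1, mbTc×1, mbtC×1, mbtc×1
MMbbTtCC×MmBbTtCc grid (16·16=256): MMBbTTCC=8 MMBbTTCc=8 MMBbTtCC=16 MMBbTtCc=16 MMBbttCC=8 MMBbttCc=8 MMbbTTCC=8 MMbbTTCc=8 MMbbTtCC=16 MMbbTtCc=16 MMbbttCC=8 MMbbttCc=8 MmBbTTCC=8 MmBbTTCc=8 MmBbTtCC=16 MmBbTtCc=16 MmBbttCC=8 MmBbttCc=8 MmbbTTCC=8 MmbbTTCc=8 MmbbTtCC=16 MmbbTtCc=16 MmbbttCC=8 MmbbttCc=8
MMbbTtCC hits 16/256; gcd=16; 16÷16/256÷16 = 1/16

P(MMbbTtCC) = 1/16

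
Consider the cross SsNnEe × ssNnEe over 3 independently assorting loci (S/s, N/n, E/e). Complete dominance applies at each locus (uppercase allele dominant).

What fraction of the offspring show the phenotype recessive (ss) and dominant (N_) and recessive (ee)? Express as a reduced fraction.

P(ss N_ ee) = 3/32

SsNnEe gametes: SNE×1, SNe×1, SnE×1, Sne×1, sNE×1, sNe×1, snE×1, sne×1
ssNnEe gametes: sNE×2, sNe×2, snE×2, sne×2
SsNnEe×ssNnEe grid (8·8=64): SsNNEE=2 SsNNEe=4 SsNNee=2 SsNnEE=4 SsNnEe=8 SsNnee=4 SsnnEE=2 SsnnEe=4 Ssnnee=2 ssNNEE=2 ssNNEe=4 ssNNee=2 ssNnEE=4 ssNnEe=8 ssNnee=4 ssnnEE=2 ssnnEe=4 ssnnee=2
ss N_ ee hits 6/64; gcd=2; 6÷2/64÷2 = 3/32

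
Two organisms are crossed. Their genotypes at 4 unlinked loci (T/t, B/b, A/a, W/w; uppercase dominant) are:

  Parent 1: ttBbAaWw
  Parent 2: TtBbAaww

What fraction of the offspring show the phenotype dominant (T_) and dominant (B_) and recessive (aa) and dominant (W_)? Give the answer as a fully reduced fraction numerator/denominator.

P(T_ B_ aa W_) = 3/64

ttBbAaWw gametes: tBAW×2, tBAw×2, tBaW×2, tBaw×2, tbAW×2, tbAw×2, tbaW×2, tbaw×2
TtBbAaww gametes: TBAw×2, TBaw×2, TbAw×2, Tbaw×2, tBAw×2, tBaw×2, tbAw×2, tbaw×2
ttBbAaWw×TtBbAaww grid (16·16=256): TtBBAAWw=4 TtBBAAww=4 TtBBAaWw=8 TtBBAaww=8 TtBBaaWw=4 TtBBaaww=4 TtBbAAWw=8 TtBbAAww=8 TtBbAaWw=16 TtBbAaww=16 TtBbaaWw=8 TtBbaaww=8 TtbbAAWw=4 TtbbAAww=4 TtbbAaWw=8 TtbbAaww=8 TtbbaaWw=4 Ttbbaaww=4 ttBBAAWw=4 ttBBAAww=4 ttBBAaWw=8 ttBBAaww=8 ttBBaaWw=4 ttBBaaww=4 ttBbAAWw=8 ttBbAAww=8 ttBbAaWw=16 ttBbAaww=16 ttBbaaWw=8 ttBbaaww=8 ttbbAAWw=4 ttbbAAww=4 ttbbAaWw=8 ttbbAaww=8 ttbbaaWw=4 ttbbaaww=4
T_ B_ aa W_ hits 12/256; gcd=4; 12÷4/256÷4 = 3/64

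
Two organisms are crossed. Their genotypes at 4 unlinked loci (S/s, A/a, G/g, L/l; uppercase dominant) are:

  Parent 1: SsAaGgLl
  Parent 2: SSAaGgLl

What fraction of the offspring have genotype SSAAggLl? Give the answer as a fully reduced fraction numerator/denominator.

P(SSAAggLl) = 1/64

SsAaGgLl gametes: SAGL×1, SAGl×1, SAgL×1, SAgl×1, SaGL×1, SaGl×1, SagL×1, Sagl×1, sAGL×1, sAGl×1, sAgL×1, sAgl×1, saGL×1, saGl×1, sagL×1, sagl×1
SSAaGgLl gametes: SAGL×2, SAGl×2, SAgL×2, SAgl×2, SaGL×2, SaGl×2, SagL×2, Sagl×2
SsAaGgLl×SSAaGgLl grid (16·16=256): SSAAGGLL=2 SSAAGGLl=4 SSAAGGll=2 SSAAGgLL=4 SSAAGgLl=8 SSAAGgll=4 SSAAggLL=2 SSAAggLl=4 SSAAggll=2 SSAaGGLL=4 SSAaGGLl=8 SSAaGGll=4 SSAaGgLL=8 SSAaGgLl=16 SSAaGgll=8 SSAaggLL=4 SSAaggLl=8 SSAaggll=4 SSaaGGLL=2 SSaaGGLl=4 SSaaGGll=2 SSaaGgLL=4 SSaaGgLl=8 SSaaGgll=4 SSaaggLL=2 SSaaggLl=4 SSaaggll=2 SsAAGGLL=2 SsAAGGLl=4 SsAAGGll=2 SsAAGgLL=4 SsAAGgLl=8 SsAAGgll=4 SsAAggLL=2 SsAAggLl=4 SsAAggll=2 SsAaGGLL=4 SsAaGGLl=8 SsAaGGll=4 SsAaGgLL=8 SsAaGgLl=16 SsAaGgll=8 SsAaggLL=4 SsAaggLl=8 SsAaggll=4 SsaaGGLL=2 SsaaGGLl=4 SsaaGGll=2 SsaaGgLL=4 SsaaGgLl=8 SsaaGgll=4 SsaaggLL=2 SsaaggLl=4 Ssaaggll=2
SSAAggLl hits 4/256; gcd=4; 4÷4/256÷4 = 1/64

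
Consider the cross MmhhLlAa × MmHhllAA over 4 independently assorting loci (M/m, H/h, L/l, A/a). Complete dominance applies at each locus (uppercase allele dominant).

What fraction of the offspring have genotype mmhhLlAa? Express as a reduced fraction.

P(mmhhLlAa) = 1/32

MmhhLlAa gametes: MhLA×2, MhLa×2, MhlA×2, Mhla×2, mhLA×2, mhLa×2, mhlA×2, mhla×2
MmHhllAA gametes: MHlA×4, MhlA×4, mHlA×4, mhlA×4
MmhhLlAa×MmHhllAA grid (16·16=256): MMHhLlAA=8 MMHhLlAa=8 MMHhllAA=8 MMHhllAa=8 MMhhLlAA=8 MMhhLlAa=8 MMhhllAA=8 MMhhllAa=8 MmHhLlAA=16 MmHhLlAa=16 MmHhllAA=16 MmHhllAa=16 MmhhLlAA=16 MmhhLlAa=16 MmhhllAA=16 MmhhllAa=16 mmHhLlAA=8 mmHhLlAa=8 mmHhllAA=8 mmHhllAa=8 mmhhLlAA=8 mmhhLlAa=8 mmhhllAA=8 mmhhllAa=8
mmhhLlAa hits 8/256; gcd=8; 8÷8/256÷8 = 1/32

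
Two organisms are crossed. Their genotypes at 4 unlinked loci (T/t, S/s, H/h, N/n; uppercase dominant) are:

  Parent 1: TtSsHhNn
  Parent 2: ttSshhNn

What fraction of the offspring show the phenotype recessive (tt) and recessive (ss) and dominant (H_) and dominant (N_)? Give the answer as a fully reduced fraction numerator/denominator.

P(tt ss H_ N_) = 3/64

TtSsHhNn gametes: TSHN×1, TSHn×1, TShN×1, TShn×1, TsHN×1, TsHn×1, TshN×1, Tshn×1, tSHN×1, tSHn×1, tShN×1, tShn×1, tsHN×1, tsHn×1, tshN×1, tshn×1
ttSshhNn gametes: tShN×4, tShn×4, tshN×4, tshn×4
TtSsHhNn×ttSshhNn grid (16·16=256): TtSSHhNN=4 TtSSHhNn=8 TtSSHhnn=4 TtSShhNN=4 TtSShhNn=8 TtSShhnn=4 TtSsHhNN=8 TtSsHhNn=16 TtSsHhnn=8 TtSshhNN=8 TtSshhNn=16 TtSshhnn=8 TtssHhNN=4 TtssHhNn=8 TtssHhnn=4 TtsshhNN=4 TtsshhNn=8 Ttsshhnn=4 ttSSHhNN=4 ttSSHhNn=8 ttSSHhnn=4 ttSShhNN=4 ttSShhNn=8 ttSShhnn=4 ttSsHhNN=8 ttSsHhNn=16 ttSsHhnn=8 ttSshhNN=8 ttSshhNn=16 ttSshhnn=8 ttssHhNN=4 ttssHhNn=8 ttssHhnn=4 ttsshhNN=4 ttsshhNn=8 ttsshhnn=4
tt ss H_ N_ hits 12/256; gcd=4; 12÷4/256÷4 = 3/64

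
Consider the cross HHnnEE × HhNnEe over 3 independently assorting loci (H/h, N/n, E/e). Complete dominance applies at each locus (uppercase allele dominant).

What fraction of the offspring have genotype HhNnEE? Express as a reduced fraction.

HHnnEE gametes: HnE×8
HhNnEe gametes: HNE×1, HNe×1, HnE×1, Hne×1, hNE×1, hNe×1, hnE×1, hne×1
HHnnEE×HhNnEe grid (8·8=64): HHNnEE=8 HHNnEe=8 HHnnEE=8 HHnnEe=8 HhNnEE=8 HhNnEe=8 HhnnEE=8 HhnnEe=8
HhNnEE hits 8/64; gcd=8; 8÷8/64÷8 = 1/8

P(HhNnEE) = 1/8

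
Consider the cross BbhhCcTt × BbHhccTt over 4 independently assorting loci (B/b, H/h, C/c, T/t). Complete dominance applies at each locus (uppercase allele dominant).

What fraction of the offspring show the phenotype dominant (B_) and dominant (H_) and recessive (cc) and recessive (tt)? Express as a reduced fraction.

P(B_ H_ cc tt) = 3/64

BbhhCcTt gametes: BhCT×2, BhCt×2, BhcT×2, Bhct×2, bhCT×2, bhCt×2, bhcT×2, bhct×2
BbHhccTt gametes: BHcT×2, BHct×2, BhcT×2, Bhct×2, bHcT×2, bHct×2, bhcT×2, bhct×2
BbhhCcTt×BbHhccTt grid (16·16=256): BBHhCcTT=4 BBHhCcTt=8 BBHhCctt=4 BBHhccTT=4 BBHhccTt=8 BBHhcctt=4 BBhhCcTT=4 BBhhCcTt=8 BBhhCctt=4 BBhhccTT=4 BBhhccTt=8 BBhhcctt=4 BbHhCcTT=8 BbHhCcTt=16 BbHhCctt=8 BbHhccTT=8 BbHhccTt=16 BbHhcctt=8 BbhhCcTT=8 BbhhCcTt=16 BbhhCctt=8 BbhhccTT=8 BbhhccTt=16 Bbhhcctt=8 bbHhCcTT=4 bbHhCcTt=8 bbHhCctt=4 bbHhccTT=4 bbHhccTt=8 bbHhcctt=4 bbhhCcTT=4 bbhhCcTt=8 bbhhCctt=4 bbhhccTT=4 bbhhccTt=8 bbhhcctt=4
B_ H_ cc tt hits 12/256; gcd=4; 12÷4/256÷4 = 3/64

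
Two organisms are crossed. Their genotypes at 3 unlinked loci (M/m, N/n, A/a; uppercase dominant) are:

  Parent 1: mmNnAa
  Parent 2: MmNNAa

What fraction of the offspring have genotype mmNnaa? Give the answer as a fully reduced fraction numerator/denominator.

mmNnAa gametes: mNA×2, mNa×2, mnA×2, mna×2
MmNNAa gametes: MNA×2, MNa×2, mNA×2, mNa×2
mmNnAa×MmNNAa grid (8·8=64): MmNNAA=4 MmNNAa=8 MmNNaa=4 MmNnAA=4 MmNnAa=8 MmNnaa=4 mmNNAA=4 mmNNAa=8 mmNNaa=4 mmNnAA=4 mmNnAa=8 mmNnaa=4
mmNnaa hits 4/64; gcd=4; 4÷4/64÷4 = 1/16

P(mmNnaa) = 1/16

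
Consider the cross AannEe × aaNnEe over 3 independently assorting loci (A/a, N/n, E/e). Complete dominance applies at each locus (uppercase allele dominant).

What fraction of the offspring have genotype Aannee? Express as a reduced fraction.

AannEe gametes: AnE×2, Ane×2, anE×2, ane×2
aaNnEe gametes: aNE×2, aNe×2, anE×2, ane×2
AannEe×aaNnEe grid (8·8=64): AaNnEE=4 AaNnEe=8 AaNnee=4 AannEE=4 AannEe=8 Aannee=4 aaNnEE=4 aaNnEe=8 aaNnee=4 aannEE=4 aannEe=8 aannee=4
Aannee hits 4/64; gcd=4; 4÷4/64÷4 = 1/16

P(Aannee) = 1/16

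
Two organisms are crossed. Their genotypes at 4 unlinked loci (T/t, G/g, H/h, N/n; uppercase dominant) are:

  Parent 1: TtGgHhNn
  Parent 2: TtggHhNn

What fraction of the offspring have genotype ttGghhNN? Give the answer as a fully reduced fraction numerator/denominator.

TtGgHhNn gametes: TGHN×1, TGHn×1, TGhN×1, TGhn×1, TgHN×1, TgHn×1, TghN×1, Tghn×1, tGHN×1, tGHn×1, tGhN×1, tGhn×1, tgHN×1, tgHn×1, tghN×1, tghn×1
TtggHhNn gametes: TgHN×2, TgHn×2, TghN×2, Tghn×2, tgHN×2, tgHn×2, tghN×2, tghn×2
TtGgHhNn×TtggHhNn grid (16·16=256): TTGgHHNN=2 TTGgHHNn=4 TTGgHHnn=2 TTGgHhNN=4 TTGgHhNn=8 TTGgHhnn=4 TTGghhNN=2 TTGghhNn=4 TTGghhnn=2 TTggHHNN=2 TTggHHNn=4 TTggHHnn=2 TTggHhNN=4 TTggHhNn=8 TTggHhnn=4 TTgghhNN=2 TTgghhNn=4 TTgghhnn=2 TtGgHHNN=4 TtGgHHNn=8 TtGgHHnn=4 TtGgHhNN=8 TtGgHhNn=16 TtGgHhnn=8 TtGghhNN=4 TtGghhNn=8 TtGghhnn=4 TtggHHNN=4 TtggHHNn=8 TtggHHnn=4 TtggHhNN=8 TtggHhNn=16 TtggHhnn=8 TtgghhNN=4 TtgghhNn=8 Ttgghhnn=4 ttGgHHNN=2 ttGgHHNn=4 ttGgHHnn=2 ttGgHhNN=4 ttGgHhNn=8 ttGgHhnn=4 ttGghhNN=2 ttGghhNn=4 ttGghhnn=2 ttggHHNN=2 ttggHHNn=4 ttggHHnn=2 ttggHhNN=4 ttggHhNn=8 ttggHhnn=4 ttgghhNN=2 ttgghhNn=4 ttgghhnn=2
ttGghhNN hits 2/256; gcd=2; 2÷2/256÷2 = 1/128

P(ttGghhNN) = 1/128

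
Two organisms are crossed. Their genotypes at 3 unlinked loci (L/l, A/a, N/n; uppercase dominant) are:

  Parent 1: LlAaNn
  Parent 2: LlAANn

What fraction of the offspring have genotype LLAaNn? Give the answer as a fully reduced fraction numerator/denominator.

LlAaNn gametes: LAN×1, LAn×1, LaN×1, Lan×1, lAN×1, lAn×1, laN×1, lan×1
LlAANn gametes: LAN×2, LAn×2, lAN×2, lAn×2
LlAaNn×LlAANn grid (8·8=64): LLAANN=2 LLAANn=4 LLAAnn=2 LLAaNN=2 LLAaNn=4 LLAann=2 LlAANN=4 LlAANn=8 LlAAnn=4 LlAaNN=4 LlAaNn=8 LlAann=4 llAANN=2 llAANn=4 llAAnn=2 llAaNN=2 llAaNn=4 llAann=2
LLAaNn hits 4/64; gcd=4; 4÷4/64÷4 = 1/16

P(LLAaNn) = 1/16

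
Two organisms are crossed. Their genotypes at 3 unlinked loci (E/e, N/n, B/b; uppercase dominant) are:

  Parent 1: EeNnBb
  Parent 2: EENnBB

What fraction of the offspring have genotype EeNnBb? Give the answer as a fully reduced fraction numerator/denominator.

P(EeNnBb) = 1/8

EeNnBb gametes: ENB×1, ENb×1, EnB×1, Enb×1, eNB×1, eNb×1, enB×1, enb×1
EENnBB gametes: ENB×4, EnB×4
EeNnBb×EENnBB grid (8·8=64): EENNBB=4 EENNBb=4 EENnBB=8 EENnBb=8 EEnnBB=4 EEnnBb=4 EeNNBB=4 EeNNBb=4 EeNnBB=8 EeNnBb=8 EennBB=4 EennBb=4
EeNnBb hits 8/64; gcd=8; 8÷8/64÷8 = 1/8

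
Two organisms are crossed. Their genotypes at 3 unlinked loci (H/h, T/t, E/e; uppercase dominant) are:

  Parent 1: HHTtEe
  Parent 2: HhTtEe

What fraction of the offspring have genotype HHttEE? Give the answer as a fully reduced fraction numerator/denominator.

P(HHttEE) = 1/32

HHTtEe gametes: HTE×2, HTe×2, HtE×2, Hte×2
HhTtEe gametes: HTE×1, HTe×1, HtE×1, Hte×1, hTE×1, hTe×1, htE×1, hte×1
HHTtEe×HhTtEe grid (8·8=64): HHTTEE=2 HHTTEe=4 HHTTee=2 HHTtEE=4 HHTtEe=8 HHTtee=4 HHttEE=2 HHttEe=4 HHttee=2 HhTTEE=2 HhTTEe=4 HhTTee=2 HhTtEE=4 HhTtEe=8 HhTtee=4 HhttEE=2 HhttEe=4 Hhttee=2
HHttEE hits 2/64; gcd=2; 2÷2/64÷2 = 1/32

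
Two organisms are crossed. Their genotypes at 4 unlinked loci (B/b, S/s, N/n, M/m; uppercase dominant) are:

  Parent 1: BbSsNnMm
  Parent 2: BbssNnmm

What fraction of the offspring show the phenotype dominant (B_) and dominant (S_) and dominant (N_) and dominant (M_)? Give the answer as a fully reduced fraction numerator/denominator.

P(B_ S_ N_ M_) = 9/64

BbSsNnMm gametes: BSNM×1, BSNm×1, BSnM×1, BSnm×1, BsNM×1, BsNm×1, BsnM×1, Bsnm×1, bSNM×1, bSNm×1, bSnM×1, bSnm×1, bsNM×1, bsNm×1, bsnM×1, bsnm×1
BbssNnmm gametes: BsNm×4, Bsnm×4, bsNm×4, bsnm×4
BbSsNnMm×BbssNnmm grid (16·16=256): BBSsNNMm=4 BBSsNNmm=4 BBSsNnMm=8 BBSsNnmm=8 BBSsnnMm=4 BBSsnnmm=4 BBssNNMm=4 BBssNNmm=4 BBssNnMm=8 BBssNnmm=8 BBssnnMm=4 BBssnnmm=4 BbSsNNMm=8 BbSsNNmm=8 BbSsNnMm=16 BbSsNnmm=16 BbSsnnMm=8 BbSsnnmm=8 BbssNNMm=8 BbssNNmm=8 BbssNnMm=16 BbssNnmm=16 BbssnnMm=8 Bbssnnmm=8 bbSsNNMm=4 bbSsNNmm=4 bbSsNnMm=8 bbSsNnmm=8 bbSsnnMm=4 bbSsnnmm=4 bbssNNMm=4 bbssNNmm=4 bbssNnMm=8 bbssNnmm=8 bbssnnMm=4 bbssnnmm=4
B_ S_ N_ M_ hits 36/256; gcd=4; 36÷4/256÷4 = 9/64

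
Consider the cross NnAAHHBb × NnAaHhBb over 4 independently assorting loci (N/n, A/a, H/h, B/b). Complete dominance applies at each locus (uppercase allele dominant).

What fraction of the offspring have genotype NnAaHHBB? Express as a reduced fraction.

P(NnAaHHBB) = 1/32

NnAAHHBb gametes: NAHB×4, NAHb×4, nAHB×4, nAHb×4
NnAaHhBb gametes: NAHB×1, NAHb×1, NAhB×1, NAhb×1, NaHB×1, NaHb×1, NahB×1, Nahb×1, nAHB×1, nAHb×1, nAhB×1, nAhb×1, naHB×1, naHb×1, nahB×1, nahb×1
NnAAHHBb×NnAaHhBb grid (16·16=256): NNAAHHBB=4 NNAAHHBb=8 NNAAHHbb=4 NNAAHhBB=4 NNAAHhBb=8 NNAAHhbb=4 NNAaHHBB=4 NNAaHHBb=8 NNAaHHbb=4 NNAaHhBB=4 NNAaHhBb=8 NNAaHhbb=4 NnAAHHBB=8 NnAAHHBb=16 NnAAHHbb=8 NnAAHhBB=8 NnAAHhBb=16 NnAAHhbb=8 NnAaHHBB=8 NnAaHHBb=16 NnAaHHbb=8 NnAaHhBB=8 NnAaHhBb=16 NnAaHhbb=8 nnAAHHBB=4 nnAAHHBb=8 nnAAHHbb=4 nnAAHhBB=4 nnAAHhBb=8 nnAAHhbb=4 nnAaHHBB=4 nnAaHHBb=8 nnAaHHbb=4 nnAaHhBB=4 nnAaHhBb=8 nnAaHhbb=4
NnAaHHBB hits 8/256; gcd=8; 8÷8/256÷8 = 1/32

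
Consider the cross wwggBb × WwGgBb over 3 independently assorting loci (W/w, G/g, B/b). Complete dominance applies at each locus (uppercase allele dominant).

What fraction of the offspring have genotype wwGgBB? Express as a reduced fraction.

P(wwGgBB) = 1/16

wwggBb gametes: wgB×4, wgb×4
WwGgBb gametes: WGB×1, WGb×1, WgB×1, Wgb×1, wGB×1, wGb×1, wgB×1, wgb×1
wwggBb×WwGgBb grid (8·8=64): WwGgBB=4 WwGgBb=8 WwGgbb=4 WwggBB=4 WwggBb=8 Wwggbb=4 wwGgBB=4 wwGgBb=8 wwGgbb=4 wwggBB=4 wwggBb=8 wwggbb=4
wwGgBB hits 4/64; gcd=4; 4÷4/64÷4 = 1/16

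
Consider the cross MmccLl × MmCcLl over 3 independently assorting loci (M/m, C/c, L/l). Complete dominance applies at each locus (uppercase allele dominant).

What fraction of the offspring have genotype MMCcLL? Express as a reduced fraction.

MmccLl gametes: McL×2, Mcl×2, mcL×2, mcl×2
MmCcLl gametes: MCL×1, MCl×1, McL×1, Mcl×1, mCL×1, mCl×1, mcL×1, mcl×1
MmccLl×MmCcLl grid (8·8=64): MMCcLL=2 MMCcLl=4 MMCcll=2 MMccLL=2 MMccLl=4 MMccll=2 MmCcLL=4 MmCcLl=8 MmCcll=4 MmccLL=4 MmccLl=8 Mmccll=4 mmCcLL=2 mmCcLl=4 mmCcll=2 mmccLL=2 mmccLl=4 mmccll=2
MMCcLL hits 2/64; gcd=2; 2÷2/64÷2 = 1/32

P(MMCcLL) = 1/32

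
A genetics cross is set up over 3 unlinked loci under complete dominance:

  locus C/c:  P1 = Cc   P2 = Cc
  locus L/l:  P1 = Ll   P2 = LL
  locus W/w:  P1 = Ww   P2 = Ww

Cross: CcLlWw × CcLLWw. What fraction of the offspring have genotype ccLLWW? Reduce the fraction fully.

CcLlWw gametes: CLW×1, CLw×1, ClW×1, Clw×1, cLW×1, cLw×1, clW×1, clw×1
CcLLWw gametes: CLW×2, CLw×2, cLW×2, cLw×2
CcLlWw×CcLLWw grid (8·8=64): CCLLWW=2 CCLLWw=4 CCLLww=2 CCLlWW=2 CCLlWw=4 CCLlww=2 CcLLWW=4 CcLLWw=8 CcLLww=4 CcLlWW=4 CcLlWw=8 CcLlww=4 ccLLWW=2 ccLLWw=4 ccLLww=2 ccLlWW=2 ccLlWw=4 ccLlww=2
ccLLWW hits 2/64; gcd=2; 2÷2/64÷2 = 1/32

P(ccLLWW) = 1/32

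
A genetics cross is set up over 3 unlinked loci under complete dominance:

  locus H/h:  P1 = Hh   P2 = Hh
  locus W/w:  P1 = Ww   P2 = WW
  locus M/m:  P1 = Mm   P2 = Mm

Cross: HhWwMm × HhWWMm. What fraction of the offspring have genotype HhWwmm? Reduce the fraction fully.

HhWwMm gametes: HWM×1, HWm×1, HwM×1, Hwm×1, hWM×1, hWm×1, hwM×1, hwm×1
HhWWMm gametes: HWM×2, HWm×2, hWM×2, hWm×2
HhWwMm×HhWWMm grid (8·8=64): HHWWMM=2 HHWWMm=4 HHWWmm=2 HHWwMM=2 HHWwMm=4 HHWwmm=2 HhWWMM=4 HhWWMm=8 HhWWmm=4 HhWwMM=4 HhWwMm=8 HhWwmm=4 hhWWMM=2 hhWWMm=4 hhWWmm=2 hhWwMM=2 hhWwMm=4 hhWwmm=2
HhWwmm hits 4/64; gcd=4; 4÷4/64÷4 = 1/16

P(HhWwmm) = 1/16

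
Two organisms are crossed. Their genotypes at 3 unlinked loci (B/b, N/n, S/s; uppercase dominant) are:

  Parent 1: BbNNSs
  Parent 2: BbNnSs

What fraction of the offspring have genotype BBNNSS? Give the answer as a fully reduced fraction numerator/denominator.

P(BBNNSS) = 1/32

BbNNSs gametes: BNS×2, BNs×2, bNS×2, bNs×2
BbNnSs gametes: BNS×1, BNs×1, BnS×1, Bns×1, bNS×1, bNs×1, bnS×1, bns×1
BbNNSs×BbNnSs grid (8·8=64): BBNNSS=2 BBNNSs=4 BBNNss=2 BBNnSS=2 BBNnSs=4 BBNnss=2 BbNNSS=4 BbNNSs=8 BbNNss=4 BbNnSS=4 BbNnSs=8 BbNnss=4 bbNNSS=2 bbNNSs=4 bbNNss=2 bbNnSS=2 bbNnSs=4 bbNnss=2
BBNNSS hits 2/64; gcd=2; 2÷2/64÷2 = 1/32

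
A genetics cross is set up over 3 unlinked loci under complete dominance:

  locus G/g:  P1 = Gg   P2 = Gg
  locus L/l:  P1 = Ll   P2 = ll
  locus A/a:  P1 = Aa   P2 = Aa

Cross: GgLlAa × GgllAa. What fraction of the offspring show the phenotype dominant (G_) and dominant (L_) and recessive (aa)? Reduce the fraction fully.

GgLlAa gametes: GLA×1, GLa×1, GlA×1, Gla×1, gLA×1, gLa×1, glA×1, gla×1
GgllAa gametes: GlA×2, Gla×2, glA×2, gla×2
GgLlAa×GgllAa grid (8·8=64): GGLlAA=2 GGLlAa=4 GGLlaa=2 GGllAA=2 GGllAa=4 GGllaa=2 GgLlAA=4 GgLlAa=8 GgLlaa=4 GgllAA=4 GgllAa=8 Ggllaa=4 ggLlAA=2 ggLlAa=4 ggLlaa=2 ggllAA=2 ggllAa=4 ggllaa=2
G_ L_ aa hits 6/64; gcd=2; 6÷2/64÷2 = 3/32

P(G_ L_ aa) = 3/32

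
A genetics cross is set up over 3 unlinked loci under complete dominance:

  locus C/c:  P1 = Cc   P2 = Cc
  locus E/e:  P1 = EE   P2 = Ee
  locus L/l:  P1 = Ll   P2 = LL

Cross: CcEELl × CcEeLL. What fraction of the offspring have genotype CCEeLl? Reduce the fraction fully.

CcEELl gametes: CEL×2, CEl×2, cEL×2, cEl×2
CcEeLL gametes: CEL×2, CeL×2, cEL×2, ceL×2
CcEELl×CcEeLL grid (8·8=64): CCEELL=4 CCEELl=4 CCEeLL=4 CCEeLl=4 CcEELL=8 CcEELl=8 CcEeLL=8 CcEeLl=8 ccEELL=4 ccEELl=4 ccEeLL=4 ccEeLl=4
CCEeLl hits 4/64; gcd=4; 4÷4/64÷4 = 1/16

P(CCEeLl) = 1/16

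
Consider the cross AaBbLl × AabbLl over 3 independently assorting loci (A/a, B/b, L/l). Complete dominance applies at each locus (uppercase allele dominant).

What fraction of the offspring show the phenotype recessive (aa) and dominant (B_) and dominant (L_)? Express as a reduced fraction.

P(aa B_ L_) = 3/32

AaBbLl gametes: ABL×1, ABl×1, AbL×1, Abl×1, aBL×1, aBl×1, abL×1, abl×1
AabbLl gametes: AbL×2, Abl×2, abL×2, abl×2
AaBbLl×AabbLl grid (8·8=64): AABbLL=2 AABbLl=4 AABbll=2 AAbbLL=2 AAbbLl=4 AAbbll=2 AaBbLL=4 AaBbLl=8 AaBbll=4 AabbLL=4 AabbLl=8 Aabbll=4 aaBbLL=2 aaBbLl=4 aaBbll=2 aabbLL=2 aabbLl=4 aabbll=2
aa B_ L_ hits 6/64; gcd=2; 6÷2/64÷2 = 3/32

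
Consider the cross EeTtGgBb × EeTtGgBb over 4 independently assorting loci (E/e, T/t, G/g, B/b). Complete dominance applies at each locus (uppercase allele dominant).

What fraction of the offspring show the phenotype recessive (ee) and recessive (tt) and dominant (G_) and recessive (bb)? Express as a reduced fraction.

P(ee tt G_ bb) = 3/256

EeTtGgBb gametes: ETGB×1, ETGb×1, ETgB×1, ETgb×1, EtGB×1, EtGb×1, EtgB×1, Etgb×1, eTGB×1, eTGb×1, eTgB×1, eTgb×1, etGB×1, etGb×1, etgB×1, etgb×1
EeTtGgBb gametes: ETGB×1, ETGb×1, ETgB×1, ETgb×1, EtGB×1, EtGb×1, EtgB×1, Etgb×1, eTGB×1, eTGb×1, eTgB×1, eTgb×1, etGB×1, etGb×1, etgB×1, etgb×1
EeTtGgBb×EeTtGgBb grid (16·16=256): EETTGGBB=1 EETTGGBb=2 EETTGGbb=1 EETTGgBB=2 EETTGgBb=4 EETTGgbb=2 EETTggBB=1 EETTggBb=2 EETTggbb=1 EETtGGBB=2 EETtGGBb=4 EETtGGbb=2 EETtGgBB=4 EETtGgBb=8 EETtGgbb=4 EETtggBB=2 EETtggBb=4 EETtggbb=2 EEttGGBB=1 EEttGGBb=2 EEttGGbb=1 EEttGgBB=2 EEttGgBb=4 EEttGgbb=2 EEttggBB=1 EEttggBb=2 EEttggbb=1 EeTTGGBB=2 EeTTGGBb=4 EeTTGGbb=2 EeTTGgBB=4 EeTTGgBb=8 EeTTGgbb=4 EeTTggBB=2 EeTTggBb=4 EeTTggbb=2 EeTtGGBB=4 EeTtGGBb=8 EeTtGGbb=4 EeTtGgBB=8 EeTtGgBb=16 EeTtGgbb=8 EeTtggBB=4 EeTtggBb=8 EeTtggbb=4 EettGGBB=2 EettGGBb=4 EettGGbb=2 EettGgBB=4 EettGgBb=8 EettGgbb=4 EettggBB=2 EettggBb=4 Eettggbb=2 eeTTGGBB=1 eeTTGGBb=2 eeTTGGbb=1 eeTTGgBB=2 eeTTGgBb=4 eeTTGgbb=2 eeTTggBB=1 eeTTggBb=2 eeTTggbb=1 eeTtGGBB=2 eeTtGGBb=4 eeTtGGbb=2 eeTtGgBB=4 eeTtGgBb=8 eeTtGgbb=4 eeTtggBB=2 eeTtggBb=4 eeTtggbb=2 eettGGBB=1 eettGGBb=2 eettGGbb=1 eettGgBB=2 eettGgBb=4 eettGgbb=2 eettggBB=1 eettggBb=2 eettggbb=1
ee tt G_ bb hits 3/256; gcd=1; 3÷1/256÷1 = 3/256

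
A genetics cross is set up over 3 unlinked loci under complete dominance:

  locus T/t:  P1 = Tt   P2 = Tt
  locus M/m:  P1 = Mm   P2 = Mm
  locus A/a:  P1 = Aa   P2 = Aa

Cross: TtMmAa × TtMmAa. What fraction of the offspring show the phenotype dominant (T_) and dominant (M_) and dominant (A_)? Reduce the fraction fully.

P(T_ M_ A_) = 27/64

TtMmAa gametes: TMA×1, TMa×1, TmA×1, Tma×1, tMA×1, tMa×1, tmA×1, tma×1
TtMmAa gametes: TMA×1, TMa×1, TmA×1, Tma×1, tMA×1, tMa×1, tmA×1, tma×1
TtMmAa×TtMmAa grid (8·8=64): TTMMAA=1 TTMMAa=2 TTMMaa=1 TTMmAA=2 TTMmAa=4 TTMmaa=2 TTmmAA=1 TTmmAa=2 TTmmaa=1 TtMMAA=2 TtMMAa=4 TtMMaa=2 TtMmAA=4 TtMmAa=8 TtMmaa=4 TtmmAA=2 TtmmAa=4 Ttmmaa=2 ttMMAA=1 ttMMAa=2 ttMMaa=1 ttMmAA=2 ttMmAa=4 ttMmaa=2 ttmmAA=1 ttmmAa=2 ttmmaa=1
T_ M_ A_ hits 27/64; gcd=1; 27÷1/64÷1 = 27/64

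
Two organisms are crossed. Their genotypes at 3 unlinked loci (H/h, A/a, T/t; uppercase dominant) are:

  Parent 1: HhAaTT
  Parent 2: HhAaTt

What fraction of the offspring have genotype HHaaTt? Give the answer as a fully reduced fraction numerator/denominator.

P(HHaaTt) = 1/32

HhAaTT gametes: HAT×2, HaT×2, hAT×2, haT×2
HhAaTt gametes: HAT×1, HAt×1, HaT×1, Hat×1, hAT×1, hAt×1, haT×1, hat×1
HhAaTT×HhAaTt grid (8·8=64): HHAATT=2 HHAATt=2 HHAaTT=4 HHAaTt=4 HHaaTT=2 HHaaTt=2 HhAATT=4 HhAATt=4 HhAaTT=8 HhAaTt=8 HhaaTT=4 HhaaTt=4 hhAATT=2 hhAATt=2 hhAaTT=4 hhAaTt=4 hhaaTT=2 hhaaTt=2
HHaaTt hits 2/64; gcd=2; 2÷2/64÷2 = 1/32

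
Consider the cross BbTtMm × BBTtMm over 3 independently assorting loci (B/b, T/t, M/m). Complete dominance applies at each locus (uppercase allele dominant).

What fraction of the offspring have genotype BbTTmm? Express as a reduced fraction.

BbTtMm gametes: BTM×1, BTm×1, BtM×1, Btm×1, bTM×1, bTm×1, btM×1, btm×1
BBTtMm gametes: BTM×2, BTm×2, BtM×2, Btm×2
BbTtMm×BBTtMm grid (8·8=64): BBTTMM=2 BBTTMm=4 BBTTmm=2 BBTtMM=4 BBTtMm=8 BBTtmm=4 BBttMM=2 BBttMm=4 BBttmm=2 BbTTMM=2 BbTTMm=4 BbTTmm=2 BbTtMM=4 BbTtMm=8 BbTtmm=4 BbttMM=2 BbttMm=4 Bbttmm=2
BbTTmm hits 2/64; gcd=2; 2÷2/64÷2 = 1/32

P(BbTTmm) = 1/32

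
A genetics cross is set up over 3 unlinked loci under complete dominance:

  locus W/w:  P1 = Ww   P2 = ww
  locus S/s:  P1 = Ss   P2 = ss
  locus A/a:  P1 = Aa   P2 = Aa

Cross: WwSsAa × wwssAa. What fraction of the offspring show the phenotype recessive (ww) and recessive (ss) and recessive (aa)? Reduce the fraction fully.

P(ww ss aa) = 1/16

WwSsAa gametes: WSA×1, WSa×1, WsA×1, Wsa×1, wSA×1, wSa×1, wsA×1, wsa×1
wwssAa gametes: wsA×4, wsa×4
WwSsAa×wwssAa grid (8·8=64): WwSsAA=4 WwSsAa=8 WwSsaa=4 WwssAA=4 WwssAa=8 Wwssaa=4 wwSsAA=4 wwSsAa=8 wwSsaa=4 wwssAA=4 wwssAa=8 wwssaa=4
ww ss aa hits 4/64; gcd=4; 4÷4/64÷4 = 1/16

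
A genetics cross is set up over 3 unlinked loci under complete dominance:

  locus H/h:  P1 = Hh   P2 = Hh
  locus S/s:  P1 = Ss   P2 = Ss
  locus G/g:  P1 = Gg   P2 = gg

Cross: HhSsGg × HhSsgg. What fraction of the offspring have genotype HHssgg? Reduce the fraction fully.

P(HHssgg) = 1/32

HhSsGg gametes: HSG×1, HSg×1, HsG×1, Hsg×1, hSG×1, hSg×1, hsG×1, hsg×1
HhSsgg gametes: HSg×2, Hsg×2, hSg×2, hsg×2
HhSsGg×HhSsgg grid (8·8=64): HHSSGg=2 HHSSgg=2 HHSsGg=4 HHSsgg=4 HHssGg=2 HHssgg=2 HhSSGg=4 HhSSgg=4 HhSsGg=8 HhSsgg=8 HhssGg=4 Hhssgg=4 hhSSGg=2 hhSSgg=2 hhSsGg=4 hhSsgg=4 hhssGg=2 hhssgg=2
HHssgg hits 2/64; gcd=2; 2÷2/64÷2 = 1/32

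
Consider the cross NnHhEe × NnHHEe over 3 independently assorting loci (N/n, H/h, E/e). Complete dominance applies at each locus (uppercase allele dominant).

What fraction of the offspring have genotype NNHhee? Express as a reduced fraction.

P(NNHhee) = 1/32

NnHhEe gametes: NHE×1, NHe×1, NhE×1, Nhe×1, nHE×1, nHe×1, nhE×1, nhe×1
NnHHEe gametes: NHE×2, NHe×2, nHE×2, nHe×2
NnHhEe×NnHHEe grid (8·8=64): NNHHEE=2 NNHHEe=4 NNHHee=2 NNHhEE=2 NNHhEe=4 NNHhee=2 NnHHEE=4 NnHHEe=8 NnHHee=4 NnHhEE=4 NnHhEe=8 NnHhee=4 nnHHEE=2 nnHHEe=4 nnHHee=2 nnHhEE=2 nnHhEe=4 nnHhee=2
NNHhee hits 2/64; gcd=2; 2÷2/64÷2 = 1/32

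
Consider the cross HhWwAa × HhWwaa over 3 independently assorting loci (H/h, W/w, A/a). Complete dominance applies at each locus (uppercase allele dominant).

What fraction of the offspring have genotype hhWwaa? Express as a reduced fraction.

P(hhWwaa) = 1/16

HhWwAa gametes: HWA×1, HWa×1, HwA×1, Hwa×1, hWA×1, hWa×1, hwA×1, hwa×1
HhWwaa gametes: HWa×2, Hwa×2, hWa×2, hwa×2
HhWwAa×HhWwaa grid (8·8=64): HHWWAa=2 HHWWaa=2 HHWwAa=4 HHWwaa=4 HHwwAa=2 HHwwaa=2 HhWWAa=4 HhWWaa=4 HhWwAa=8 HhWwaa=8 HhwwAa=4 Hhwwaa=4 hhWWAa=2 hhWWaa=2 hhWwAa=4 hhWwaa=4 hhwwAa=2 hhwwaa=2
hhWwaa hits 4/64; gcd=4; 4÷4/64÷4 = 1/16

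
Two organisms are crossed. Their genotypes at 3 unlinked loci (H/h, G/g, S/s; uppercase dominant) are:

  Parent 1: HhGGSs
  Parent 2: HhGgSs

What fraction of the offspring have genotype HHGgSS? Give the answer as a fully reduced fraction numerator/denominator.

HhGGSs gametes: HGS×2, HGs×2, hGS×2, hGs×2
HhGgSs gametes: HGS×1, HGs×1, HgS×1, Hgs×1, hGS×1, hGs×1, hgS×1, hgs×1
HhGGSs×HhGgSs grid (8·8=64): HHGGSS=2 HHGGSs=4 HHGGss=2 HHGgSS=2 HHGgSs=4 HHGgss=2 HhGGSS=4 HhGGSs=8 HhGGss=4 HhGgSS=4 HhGgSs=8 HhGgss=4 hhGGSS=2 hhGGSs=4 hhGGss=2 hhGgSS=2 hhGgSs=4 hhGgss=2
HHGgSS hits 2/64; gcd=2; 2÷2/64÷2 = 1/32

P(HHGgSS) = 1/32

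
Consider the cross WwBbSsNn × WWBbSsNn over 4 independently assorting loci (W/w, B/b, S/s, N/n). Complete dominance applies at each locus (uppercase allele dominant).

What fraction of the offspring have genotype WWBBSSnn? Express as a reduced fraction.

P(WWBBSSnn) = 1/128

WwBbSsNn gametes: WBSN×1, WBSn×1, WBsN×1, WBsn×1, WbSN×1, WbSn×1, WbsN×1, Wbsn×1, wBSN×1, wBSn×1, wBsN×1, wBsn×1, wbSN×1, wbSn×1, wbsN×1, wbsn×1
WWBbSsNn gametes: WBSN×2, WBSn×2, WBsN×2, WBsn×2, WbSN×2, WbSn×2, WbsN×2, Wbsn×2
WwBbSsNn×WWBbSsNn grid (16·16=256): WWBBSSNN=2 WWBBSSNn=4 WWBBSSnn=2 WWBBSsNN=4 WWBBSsNn=8 WWBBSsnn=4 WWBBssNN=2 WWBBssNn=4 WWBBssnn=2 WWBbSSNN=4 WWBbSSNn=8 WWBbSSnn=4 WWBbSsNN=8 WWBbSsNn=16 WWBbSsnn=8 WWBbssNN=4 WWBbssNn=8 WWBbssnn=4 WWbbSSNN=2 WWbbSSNn=4 WWbbSSnn=2 WWbbSsNN=4 WWbbSsNn=8 WWbbSsnn=4 WWbbssNN=2 WWbbssNn=4 WWbbssnn=2 WwBBSSNN=2 WwBBSSNn=4 WwBBSSnn=2 WwBBSsNN=4 WwBBSsNn=8 WwBBSsnn=4 WwBBssNN=2 WwBBssNn=4 WwBBssnn=2 WwBbSSNN=4 WwBbSSNn=8 WwBbSSnn=4 WwBbSsNN=8 WwBbSsNn=16 WwBbSsnn=8 WwBbssNN=4 WwBbssNn=8 WwBbssnn=4 WwbbSSNN=2 WwbbSSNn=4 WwbbSSnn=2 WwbbSsNN=4 WwbbSsNn=8 WwbbSsnn=4 WwbbssNN=2 WwbbssNn=4 Wwbbssnn=2
WWBBSSnn hits 2/256; gcd=2; 2÷2/256÷2 = 1/128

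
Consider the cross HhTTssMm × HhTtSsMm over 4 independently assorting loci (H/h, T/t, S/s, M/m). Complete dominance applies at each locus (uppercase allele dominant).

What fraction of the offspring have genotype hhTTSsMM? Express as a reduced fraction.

P(hhTTSsMM) = 1/64

HhTTssMm gametes: HTsM×4, HTsm×4, hTsM×4, hTsm×4
HhTtSsMm gametes: HTSM×1, HTSm×1, HTsM×1, HTsm×1, HtSM×1, HtSm×1, HtsM×1, Htsm×1, hTSM×1, hTSm×1, hTsM×1, hTsm×1, htSM×1, htSm×1, htsM×1, htsm×1
HhTTssMm×HhTtSsMm grid (16·16=256): HHTTSsMM=4 HHTTSsMm=8 HHTTSsmm=4 HHTTssMM=4 HHTTssMm=8 HHTTssmm=4 HHTtSsMM=4 HHTtSsMm=8 HHTtSsmm=4 HHTtssMM=4 HHTtssMm=8 HHTtssmm=4 HhTTSsMM=8 HhTTSsMm=16 HhTTSsmm=8 HhTTssMM=8 HhTTssMm=16 HhTTssmm=8 HhTtSsMM=8 HhTtSsMm=16 HhTtSsmm=8 HhTtssMM=8 HhTtssMm=16 HhTtssmm=8 hhTTSsMM=4 hhTTSsMm=8 hhTTSsmm=4 hhTTssMM=4 hhTTssMm=8 hhTTssmm=4 hhTtSsMM=4 hhTtSsMm=8 hhTtSsmm=4 hhTtssMM=4 hhTtssMm=8 hhTtssmm=4
hhTTSsMM hits 4/256; gcd=4; 4÷4/256÷4 = 1/64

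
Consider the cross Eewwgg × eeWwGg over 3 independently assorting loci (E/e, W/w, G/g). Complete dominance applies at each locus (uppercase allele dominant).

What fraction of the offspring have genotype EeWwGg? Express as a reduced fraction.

P(EeWwGg) = 1/8

Eewwgg gametes: Ewg×4, ewg×4
eeWwGg gametes: eWG×2, eWg×2, ewG×2, ewg×2
Eewwgg×eeWwGg grid (8·8=64): EeWwGg=8 EeWwgg=8 EewwGg=8 Eewwgg=8 eeWwGg=8 eeWwgg=8 eewwGg=8 eewwgg=8
EeWwGg hits 8/64; gcd=8; 8÷8/64÷8 = 1/8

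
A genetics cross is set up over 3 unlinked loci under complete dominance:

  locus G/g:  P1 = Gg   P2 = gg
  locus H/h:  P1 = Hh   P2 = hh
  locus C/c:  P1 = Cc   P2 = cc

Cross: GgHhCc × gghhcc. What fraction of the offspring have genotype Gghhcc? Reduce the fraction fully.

P(Gghhcc) = 1/8

GgHhCc gametes: GHC×1, GHc×1, GhC×1, Ghc×1, gHC×1, gHc×1, ghC×1, ghc×1
gghhcc gametes: ghc×8
GgHhCc×gghhcc grid (8·8=64): GgHhCc=8 GgHhcc=8 GghhCc=8 Gghhcc=8 ggHhCc=8 ggHhcc=8 gghhCc=8 gghhcc=8
Gghhcc hits 8/64; gcd=8; 8÷8/64÷8 = 1/8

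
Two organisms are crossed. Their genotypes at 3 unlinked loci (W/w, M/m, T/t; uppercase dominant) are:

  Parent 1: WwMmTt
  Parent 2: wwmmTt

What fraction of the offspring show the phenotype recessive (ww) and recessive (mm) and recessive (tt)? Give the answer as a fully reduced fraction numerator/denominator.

P(ww mm tt) = 1/16

WwMmTt gametes: WMT×1, WMt×1, WmT×1, Wmt×1, wMT×1, wMt×1, wmT×1, wmt×1
wwmmTt gametes: wmT×4, wmt×4
WwMmTt×wwmmTt grid (8·8=64): WwMmTT=4 WwMmTt=8 WwMmtt=4 WwmmTT=4 WwmmTt=8 Wwmmtt=4 wwMmTT=4 wwMmTt=8 wwMmtt=4 wwmmTT=4 wwmmTt=8 wwmmtt=4
ww mm tt hits 4/64; gcd=4; 4÷4/64÷4 = 1/16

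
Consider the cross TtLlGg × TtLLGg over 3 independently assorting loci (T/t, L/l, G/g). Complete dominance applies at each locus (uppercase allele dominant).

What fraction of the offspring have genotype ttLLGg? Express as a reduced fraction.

P(ttLLGg) = 1/16

TtLlGg gametes: TLG×1, TLg×1, TlG×1, Tlg×1, tLG×1, tLg×1, tlG×1, tlg×1
TtLLGg gametes: TLG×2, TLg×2, tLG×2, tLg×2
TtLlGg×TtLLGg grid (8·8=64): TTLLGG=2 TTLLGg=4 TTLLgg=2 TTLlGG=2 TTLlGg=4 TTLlgg=2 TtLLGG=4 TtLLGg=8 TtLLgg=4 TtLlGG=4 TtLlGg=8 TtLlgg=4 ttLLGG=2 ttLLGg=4 ttLLgg=2 ttLlGG=2 ttLlGg=4 ttLlgg=2
ttLLGg hits 4/64; gcd=4; 4÷4/64÷4 = 1/16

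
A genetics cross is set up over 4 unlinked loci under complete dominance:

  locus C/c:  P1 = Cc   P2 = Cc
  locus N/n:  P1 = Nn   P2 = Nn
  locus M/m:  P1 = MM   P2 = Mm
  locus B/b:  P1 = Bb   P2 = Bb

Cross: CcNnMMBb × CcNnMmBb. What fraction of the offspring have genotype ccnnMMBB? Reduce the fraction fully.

P(ccnnMMBB) = 1/128

CcNnMMBb gametes: CNMB×2, CNMb×2, CnMB×2, CnMb×2, cNMB×2, cNMb×2, cnMB×2, cnMb×2
CcNnMmBb gametes: CNMB×1, CNMb×1, CNmB×1, CNmb×1, CnMB×1, CnMb×1, CnmB×1, Cnmb×1, cNMB×1, cNMb×1, cNmB×1, cNmb×1, cnMB×1, cnMb×1, cnmB×1, cnmb×1
CcNnMMBb×CcNnMmBb grid (16·16=256): CCNNMMBB=2 CCNNMMBb=4 CCNNMMbb=2 CCNNMmBB=2 CCNNMmBb=4 CCNNMmbb=2 CCNnMMBB=4 CCNnMMBb=8 CCNnMMbb=4 CCNnMmBB=4 CCNnMmBb=8 CCNnMmbb=4 CCnnMMBB=2 CCnnMMBb=4 CCnnMMbb=2 CCnnMmBB=2 CCnnMmBb=4 CCnnMmbb=2 CcNNMMBB=4 CcNNMMBb=8 CcNNMMbb=4 CcNNMmBB=4 CcNNMmBb=8 CcNNMmbb=4 CcNnMMBB=8 CcNnMMBb=16 CcNnMMbb=8 CcNnMmBB=8 CcNnMmBb=16 CcNnMmbb=8 CcnnMMBB=4 CcnnMMBb=8 CcnnMMbb=4 CcnnMmBB=4 CcnnMmBb=8 CcnnMmbb=4 ccNNMMBB=2 ccNNMMBb=4 ccNNMMbb=2 ccNNMmBB=2 ccNNMmBb=4 ccNNMmbb=2 ccNnMMBB=4 ccNnMMBb=8 ccNnMMbb=4 ccNnMmBB=4 ccNnMmBb=8 ccNnMmbb=4 ccnnMMBB=2 ccnnMMBb=4 ccnnMMbb=2 ccnnMmBB=2 ccnnMmBb=4 ccnnMmbb=2
ccnnMMBB hits 2/256; gcd=2; 2÷2/256÷2 = 1/128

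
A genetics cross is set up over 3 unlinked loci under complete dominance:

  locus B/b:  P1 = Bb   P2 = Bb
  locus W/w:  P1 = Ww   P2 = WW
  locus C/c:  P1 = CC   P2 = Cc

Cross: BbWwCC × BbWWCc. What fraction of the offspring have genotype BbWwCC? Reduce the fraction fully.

BbWwCC gametes: BWC×2, BwC×2, bWC×2, bwC×2
BbWWCc gametes: BWC×2, BWc×2, bWC×2, bWc×2
BbWwCC×BbWWCc grid (8·8=64): BBWWCC=4 BBWWCc=4 BBWwCC=4 BBWwCc=4 BbWWCC=8 BbWWCc=8 BbWwCC=8 BbWwCc=8 bbWWCC=4 bbWWCc=4 bbWwCC=4 bbWwCc=4
BbWwCC hits 8/64; gcd=8; 8÷8/64÷8 = 1/8

P(BbWwCC) = 1/8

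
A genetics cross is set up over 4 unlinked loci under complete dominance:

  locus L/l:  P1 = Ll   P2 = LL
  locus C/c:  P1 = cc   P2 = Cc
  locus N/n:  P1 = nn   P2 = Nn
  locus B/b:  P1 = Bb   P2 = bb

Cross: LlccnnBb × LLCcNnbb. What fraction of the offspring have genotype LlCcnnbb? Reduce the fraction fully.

P(LlCcnnbb) = 1/16

LlccnnBb gametes: LcnB×4, Lcnb×4, lcnB×4, lcnb×4
LLCcNnbb gametes: LCNb×4, LCnb×4, LcNb×4, Lcnb×4
LlccnnBb×LLCcNnbb grid (16·16=256): LLCcNnBb=16 LLCcNnbb=16 LLCcnnBb=16 LLCcnnbb=16 LLccNnBb=16 LLccNnbb=16 LLccnnBb=16 LLccnnbb=16 LlCcNnBb=16 LlCcNnbb=16 LlCcnnBb=16 LlCcnnbb=16 LlccNnBb=16 LlccNnbb=16 LlccnnBb=16 Llccnnbb=16
LlCcnnbb hits 16/256; gcd=16; 16÷16/256÷16 = 1/16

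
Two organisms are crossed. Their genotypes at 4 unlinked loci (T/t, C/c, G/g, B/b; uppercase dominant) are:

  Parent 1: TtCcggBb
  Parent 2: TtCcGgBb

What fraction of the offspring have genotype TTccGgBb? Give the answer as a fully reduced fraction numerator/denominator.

P(TTccGgBb) = 1/64

TtCcggBb gametes: TCgB×2, TCgb×2, TcgB×2, Tcgb×2, tCgB×2, tCgb×2, tcgB×2, tcgb×2
TtCcGgBb gametes: TCGB×1, TCGb×1, TCgB×1, TCgb×1, TcGB×1, TcGb×1, TcgB×1, Tcgb×1, tCGB×1, tCGb×1, tCgB×1, tCgb×1, tcGB×1, tcGb×1, tcgB×1, tcgb×1
TtCcggBb×TtCcGgBb grid (16·16=256): TTCCGgBB=2 TTCCGgBb=4 TTCCGgbb=2 TTCCggBB=2 TTCCggBb=4 TTCCggbb=2 TTCcGgBB=4 TTCcGgBb=8 TTCcGgbb=4 TTCcggBB=4 TTCcggBb=8 TTCcggbb=4 TTccGgBB=2 TTccGgBb=4 TTccGgbb=2 TTccggBB=2 TTccggBb=4 TTccggbb=2 TtCCGgBB=4 TtCCGgBb=8 TtCCGgbb=4 TtCCggBB=4 TtCCggBb=8 TtCCggbb=4 TtCcGgBB=8 TtCcGgBb=16 TtCcGgbb=8 TtCcggBB=8 TtCcggBb=16 TtCcggbb=8 TtccGgBB=4 TtccGgBb=8 TtccGgbb=4 TtccggBB=4 TtccggBb=8 Ttccggbb=4 ttCCGgBB=2 ttCCGgBb=4 ttCCGgbb=2 ttCCggBB=2 ttCCggBb=4 ttCCggbb=2 ttCcGgBB=4 ttCcGgBb=8 ttCcGgbb=4 ttCcggBB=4 ttCcggBb=8 ttCcggbb=4 ttccGgBB=2 ttccGgBb=4 ttccGgbb=2 ttccggBB=2 ttccggBb=4 ttccggbb=2
TTccGgBb hits 4/256; gcd=4; 4÷4/256÷4 = 1/64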